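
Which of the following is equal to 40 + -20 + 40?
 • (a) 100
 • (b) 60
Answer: b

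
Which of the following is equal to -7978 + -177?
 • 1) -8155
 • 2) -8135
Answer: 1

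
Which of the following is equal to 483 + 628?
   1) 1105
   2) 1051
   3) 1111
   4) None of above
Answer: 3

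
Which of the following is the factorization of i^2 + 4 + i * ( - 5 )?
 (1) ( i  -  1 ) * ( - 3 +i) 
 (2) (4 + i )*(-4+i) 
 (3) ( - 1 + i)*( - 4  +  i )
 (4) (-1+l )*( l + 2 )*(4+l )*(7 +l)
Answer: 3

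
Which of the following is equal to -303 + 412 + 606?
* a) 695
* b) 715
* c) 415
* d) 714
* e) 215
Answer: b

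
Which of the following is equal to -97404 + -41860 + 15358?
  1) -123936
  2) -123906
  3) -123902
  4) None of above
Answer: 2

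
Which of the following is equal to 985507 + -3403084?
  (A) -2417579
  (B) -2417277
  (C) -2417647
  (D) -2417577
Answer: D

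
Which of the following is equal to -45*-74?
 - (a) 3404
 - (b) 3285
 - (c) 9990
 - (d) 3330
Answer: d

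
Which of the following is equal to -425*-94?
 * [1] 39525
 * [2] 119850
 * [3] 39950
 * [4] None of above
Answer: 3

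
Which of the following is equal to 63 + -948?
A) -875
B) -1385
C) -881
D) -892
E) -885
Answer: E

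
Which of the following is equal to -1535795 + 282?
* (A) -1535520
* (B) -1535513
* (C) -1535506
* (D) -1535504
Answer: B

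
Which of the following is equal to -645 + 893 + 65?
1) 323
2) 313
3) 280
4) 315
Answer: 2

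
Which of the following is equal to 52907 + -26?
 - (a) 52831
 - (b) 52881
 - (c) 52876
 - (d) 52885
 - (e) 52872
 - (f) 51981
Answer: b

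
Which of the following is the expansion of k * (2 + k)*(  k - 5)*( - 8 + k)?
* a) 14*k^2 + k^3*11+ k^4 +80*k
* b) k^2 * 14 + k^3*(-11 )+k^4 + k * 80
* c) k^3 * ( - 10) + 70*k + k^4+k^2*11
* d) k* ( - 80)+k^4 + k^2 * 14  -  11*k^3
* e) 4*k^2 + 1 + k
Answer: b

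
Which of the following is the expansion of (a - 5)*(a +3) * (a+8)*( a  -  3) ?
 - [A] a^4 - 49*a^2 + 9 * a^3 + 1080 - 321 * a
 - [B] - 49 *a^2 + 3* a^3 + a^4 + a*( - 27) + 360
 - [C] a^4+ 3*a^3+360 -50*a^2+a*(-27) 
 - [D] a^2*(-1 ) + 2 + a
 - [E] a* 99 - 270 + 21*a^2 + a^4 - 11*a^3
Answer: B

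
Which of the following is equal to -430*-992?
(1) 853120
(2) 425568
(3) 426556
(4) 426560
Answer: 4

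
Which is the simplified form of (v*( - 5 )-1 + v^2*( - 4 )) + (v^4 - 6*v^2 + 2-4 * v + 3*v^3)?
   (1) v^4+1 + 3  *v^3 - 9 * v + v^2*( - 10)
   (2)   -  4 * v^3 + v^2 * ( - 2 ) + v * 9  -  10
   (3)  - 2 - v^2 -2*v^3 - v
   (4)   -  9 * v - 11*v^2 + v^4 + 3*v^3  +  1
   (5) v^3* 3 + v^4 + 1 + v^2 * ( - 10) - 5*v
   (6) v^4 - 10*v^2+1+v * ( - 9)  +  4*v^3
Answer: 1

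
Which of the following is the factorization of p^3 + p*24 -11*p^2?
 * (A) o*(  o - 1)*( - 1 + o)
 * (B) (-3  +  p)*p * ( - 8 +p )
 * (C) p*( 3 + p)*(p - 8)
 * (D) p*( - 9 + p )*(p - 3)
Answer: B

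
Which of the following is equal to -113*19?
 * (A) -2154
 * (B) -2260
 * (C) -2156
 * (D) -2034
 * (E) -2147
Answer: E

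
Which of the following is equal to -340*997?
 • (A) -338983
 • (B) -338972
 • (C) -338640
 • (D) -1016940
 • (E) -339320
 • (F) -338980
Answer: F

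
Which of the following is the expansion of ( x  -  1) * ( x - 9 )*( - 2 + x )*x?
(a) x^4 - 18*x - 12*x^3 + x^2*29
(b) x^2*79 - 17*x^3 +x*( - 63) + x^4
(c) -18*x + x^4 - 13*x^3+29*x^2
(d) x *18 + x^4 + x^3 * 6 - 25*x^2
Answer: a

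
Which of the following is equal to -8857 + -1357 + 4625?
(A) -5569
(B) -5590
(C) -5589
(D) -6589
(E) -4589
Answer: C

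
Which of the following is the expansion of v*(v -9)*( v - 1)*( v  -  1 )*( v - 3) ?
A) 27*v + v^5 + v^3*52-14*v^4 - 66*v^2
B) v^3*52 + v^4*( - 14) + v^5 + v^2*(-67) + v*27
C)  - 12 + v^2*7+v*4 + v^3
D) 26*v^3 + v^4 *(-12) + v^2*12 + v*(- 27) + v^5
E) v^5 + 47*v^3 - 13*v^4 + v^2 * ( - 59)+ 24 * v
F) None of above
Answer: A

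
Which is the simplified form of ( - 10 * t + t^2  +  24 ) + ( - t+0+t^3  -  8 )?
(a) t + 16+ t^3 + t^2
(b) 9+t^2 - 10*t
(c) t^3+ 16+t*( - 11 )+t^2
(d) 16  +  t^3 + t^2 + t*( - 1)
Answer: c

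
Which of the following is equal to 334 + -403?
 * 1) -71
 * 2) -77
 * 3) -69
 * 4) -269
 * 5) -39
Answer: 3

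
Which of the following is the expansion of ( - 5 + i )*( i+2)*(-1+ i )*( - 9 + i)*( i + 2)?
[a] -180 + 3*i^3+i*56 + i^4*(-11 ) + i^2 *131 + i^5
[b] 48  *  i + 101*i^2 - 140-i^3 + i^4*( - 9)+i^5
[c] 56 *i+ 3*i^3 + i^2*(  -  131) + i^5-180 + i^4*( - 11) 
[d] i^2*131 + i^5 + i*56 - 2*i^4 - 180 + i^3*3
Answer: a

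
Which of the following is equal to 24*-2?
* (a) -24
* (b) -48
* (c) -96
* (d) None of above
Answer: b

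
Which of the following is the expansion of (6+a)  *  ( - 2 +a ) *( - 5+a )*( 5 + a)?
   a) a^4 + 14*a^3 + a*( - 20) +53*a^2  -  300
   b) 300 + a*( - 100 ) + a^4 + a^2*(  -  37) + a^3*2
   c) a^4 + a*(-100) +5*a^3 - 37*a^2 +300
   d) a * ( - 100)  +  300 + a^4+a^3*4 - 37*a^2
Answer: d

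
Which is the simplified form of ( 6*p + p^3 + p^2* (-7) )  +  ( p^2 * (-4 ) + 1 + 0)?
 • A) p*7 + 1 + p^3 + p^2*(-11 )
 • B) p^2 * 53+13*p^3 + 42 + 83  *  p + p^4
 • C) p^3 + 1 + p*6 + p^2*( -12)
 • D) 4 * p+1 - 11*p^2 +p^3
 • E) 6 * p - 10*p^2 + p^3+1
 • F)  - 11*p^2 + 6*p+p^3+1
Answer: F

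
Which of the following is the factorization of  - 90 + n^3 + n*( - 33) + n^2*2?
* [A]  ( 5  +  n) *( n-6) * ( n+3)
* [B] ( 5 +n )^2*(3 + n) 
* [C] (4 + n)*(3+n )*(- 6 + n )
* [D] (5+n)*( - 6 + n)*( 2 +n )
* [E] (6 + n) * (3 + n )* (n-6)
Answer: A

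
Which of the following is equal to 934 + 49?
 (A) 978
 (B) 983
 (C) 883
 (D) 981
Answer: B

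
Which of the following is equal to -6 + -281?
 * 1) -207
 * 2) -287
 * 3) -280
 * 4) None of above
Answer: 2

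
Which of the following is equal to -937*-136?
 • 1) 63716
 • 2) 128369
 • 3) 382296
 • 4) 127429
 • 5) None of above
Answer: 5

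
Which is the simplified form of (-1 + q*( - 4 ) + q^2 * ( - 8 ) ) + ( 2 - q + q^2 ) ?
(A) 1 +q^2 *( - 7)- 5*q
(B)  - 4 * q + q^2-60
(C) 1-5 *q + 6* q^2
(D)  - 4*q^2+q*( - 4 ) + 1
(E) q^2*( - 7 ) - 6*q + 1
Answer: A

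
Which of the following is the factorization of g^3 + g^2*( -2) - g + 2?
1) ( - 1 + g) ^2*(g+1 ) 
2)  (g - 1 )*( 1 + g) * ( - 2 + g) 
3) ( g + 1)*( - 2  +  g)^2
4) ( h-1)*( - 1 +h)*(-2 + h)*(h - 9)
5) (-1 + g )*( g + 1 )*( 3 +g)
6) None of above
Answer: 2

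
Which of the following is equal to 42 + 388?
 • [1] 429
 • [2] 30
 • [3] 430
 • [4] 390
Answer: 3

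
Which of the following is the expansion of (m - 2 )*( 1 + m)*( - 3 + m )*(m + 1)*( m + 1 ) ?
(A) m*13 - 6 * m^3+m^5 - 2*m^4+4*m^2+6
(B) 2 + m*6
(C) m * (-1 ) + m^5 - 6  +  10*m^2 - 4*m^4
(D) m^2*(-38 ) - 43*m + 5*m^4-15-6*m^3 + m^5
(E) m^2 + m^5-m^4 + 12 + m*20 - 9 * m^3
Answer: A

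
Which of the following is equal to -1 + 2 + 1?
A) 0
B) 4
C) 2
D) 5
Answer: C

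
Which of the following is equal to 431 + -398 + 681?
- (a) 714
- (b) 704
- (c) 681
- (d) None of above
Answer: a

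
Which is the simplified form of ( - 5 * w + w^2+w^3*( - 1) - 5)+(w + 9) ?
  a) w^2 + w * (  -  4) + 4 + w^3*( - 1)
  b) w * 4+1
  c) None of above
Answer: a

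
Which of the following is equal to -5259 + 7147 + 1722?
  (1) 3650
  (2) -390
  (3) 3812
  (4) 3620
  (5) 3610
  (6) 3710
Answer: 5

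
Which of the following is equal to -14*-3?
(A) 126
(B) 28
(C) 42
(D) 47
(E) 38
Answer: C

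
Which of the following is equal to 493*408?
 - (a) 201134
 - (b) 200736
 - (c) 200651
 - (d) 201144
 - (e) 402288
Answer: d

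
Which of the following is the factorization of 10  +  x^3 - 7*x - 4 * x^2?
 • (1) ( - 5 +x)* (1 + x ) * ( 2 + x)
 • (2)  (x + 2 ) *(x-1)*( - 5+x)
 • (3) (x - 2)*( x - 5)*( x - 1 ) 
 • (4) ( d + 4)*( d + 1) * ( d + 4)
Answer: 2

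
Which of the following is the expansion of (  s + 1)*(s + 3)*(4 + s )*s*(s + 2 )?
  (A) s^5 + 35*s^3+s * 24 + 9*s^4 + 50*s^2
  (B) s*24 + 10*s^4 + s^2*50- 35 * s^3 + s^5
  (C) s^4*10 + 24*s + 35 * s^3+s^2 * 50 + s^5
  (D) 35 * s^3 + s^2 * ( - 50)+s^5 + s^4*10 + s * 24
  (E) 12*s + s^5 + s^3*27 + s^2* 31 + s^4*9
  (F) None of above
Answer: C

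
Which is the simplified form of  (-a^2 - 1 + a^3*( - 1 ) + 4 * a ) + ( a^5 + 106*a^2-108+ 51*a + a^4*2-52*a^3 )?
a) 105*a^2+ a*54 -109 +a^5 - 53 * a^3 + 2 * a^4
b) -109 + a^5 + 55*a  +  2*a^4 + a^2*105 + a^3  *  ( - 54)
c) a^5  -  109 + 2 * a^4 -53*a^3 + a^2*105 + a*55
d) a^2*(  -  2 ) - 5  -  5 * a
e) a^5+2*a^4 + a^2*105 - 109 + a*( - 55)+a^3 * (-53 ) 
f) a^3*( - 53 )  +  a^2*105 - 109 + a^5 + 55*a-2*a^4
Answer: c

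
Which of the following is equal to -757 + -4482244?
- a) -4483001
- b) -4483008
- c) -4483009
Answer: a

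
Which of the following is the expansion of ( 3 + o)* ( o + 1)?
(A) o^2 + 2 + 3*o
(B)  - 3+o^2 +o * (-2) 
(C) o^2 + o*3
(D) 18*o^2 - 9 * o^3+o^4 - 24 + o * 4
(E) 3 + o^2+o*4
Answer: E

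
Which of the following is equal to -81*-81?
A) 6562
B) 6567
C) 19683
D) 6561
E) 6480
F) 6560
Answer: D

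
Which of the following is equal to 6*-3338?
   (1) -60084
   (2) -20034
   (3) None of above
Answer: 3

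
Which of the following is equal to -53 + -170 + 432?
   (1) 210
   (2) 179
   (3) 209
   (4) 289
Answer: 3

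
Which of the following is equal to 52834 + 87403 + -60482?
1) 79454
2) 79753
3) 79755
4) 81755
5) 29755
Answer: 3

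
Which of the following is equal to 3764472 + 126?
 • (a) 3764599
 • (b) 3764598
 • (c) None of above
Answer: b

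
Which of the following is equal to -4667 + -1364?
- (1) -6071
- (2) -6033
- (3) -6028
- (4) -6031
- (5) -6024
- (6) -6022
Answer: 4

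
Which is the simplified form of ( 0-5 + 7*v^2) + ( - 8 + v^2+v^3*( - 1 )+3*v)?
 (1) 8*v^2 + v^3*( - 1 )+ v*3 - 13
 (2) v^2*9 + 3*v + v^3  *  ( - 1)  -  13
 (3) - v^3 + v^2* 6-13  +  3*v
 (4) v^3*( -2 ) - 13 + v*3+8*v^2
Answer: 1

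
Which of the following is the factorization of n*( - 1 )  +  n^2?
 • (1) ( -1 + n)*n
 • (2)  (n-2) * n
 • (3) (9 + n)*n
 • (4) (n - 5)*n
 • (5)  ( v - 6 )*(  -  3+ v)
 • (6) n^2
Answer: 1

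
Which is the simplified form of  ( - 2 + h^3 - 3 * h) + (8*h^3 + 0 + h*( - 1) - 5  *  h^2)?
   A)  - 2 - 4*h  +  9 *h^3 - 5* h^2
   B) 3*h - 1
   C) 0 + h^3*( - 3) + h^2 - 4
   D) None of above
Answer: A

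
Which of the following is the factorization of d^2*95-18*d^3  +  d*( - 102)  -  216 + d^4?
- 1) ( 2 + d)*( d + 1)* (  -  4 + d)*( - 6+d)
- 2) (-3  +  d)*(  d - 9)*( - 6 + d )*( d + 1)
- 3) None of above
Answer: 3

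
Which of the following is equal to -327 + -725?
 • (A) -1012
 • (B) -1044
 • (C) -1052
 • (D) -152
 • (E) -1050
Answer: C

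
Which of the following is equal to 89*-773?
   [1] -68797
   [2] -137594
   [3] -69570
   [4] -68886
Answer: 1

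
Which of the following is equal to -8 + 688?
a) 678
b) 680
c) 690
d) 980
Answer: b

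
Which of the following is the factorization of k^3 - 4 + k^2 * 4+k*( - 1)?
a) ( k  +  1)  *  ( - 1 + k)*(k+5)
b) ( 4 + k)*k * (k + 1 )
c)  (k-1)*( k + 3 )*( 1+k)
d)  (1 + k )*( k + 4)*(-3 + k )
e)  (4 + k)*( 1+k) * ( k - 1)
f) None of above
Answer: e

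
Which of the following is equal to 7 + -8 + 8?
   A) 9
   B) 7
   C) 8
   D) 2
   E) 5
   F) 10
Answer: B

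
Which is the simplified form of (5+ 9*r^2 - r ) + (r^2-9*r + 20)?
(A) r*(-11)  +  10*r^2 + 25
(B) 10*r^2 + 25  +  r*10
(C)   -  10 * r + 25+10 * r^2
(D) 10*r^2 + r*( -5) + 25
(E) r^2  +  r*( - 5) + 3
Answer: C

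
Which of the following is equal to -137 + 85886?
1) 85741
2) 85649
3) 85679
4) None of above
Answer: 4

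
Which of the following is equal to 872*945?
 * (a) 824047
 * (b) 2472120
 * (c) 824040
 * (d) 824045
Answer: c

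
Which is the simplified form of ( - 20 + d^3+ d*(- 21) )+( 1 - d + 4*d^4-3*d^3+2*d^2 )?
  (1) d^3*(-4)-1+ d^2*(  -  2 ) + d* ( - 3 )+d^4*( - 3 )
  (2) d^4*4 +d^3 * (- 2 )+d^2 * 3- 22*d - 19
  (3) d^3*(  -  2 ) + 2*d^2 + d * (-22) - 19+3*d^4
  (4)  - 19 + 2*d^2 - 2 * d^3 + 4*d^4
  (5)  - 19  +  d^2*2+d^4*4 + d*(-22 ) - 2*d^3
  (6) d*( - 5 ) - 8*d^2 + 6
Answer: 5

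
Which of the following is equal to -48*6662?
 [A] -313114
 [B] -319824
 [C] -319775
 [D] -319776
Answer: D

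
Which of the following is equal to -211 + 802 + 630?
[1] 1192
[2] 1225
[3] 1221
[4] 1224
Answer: 3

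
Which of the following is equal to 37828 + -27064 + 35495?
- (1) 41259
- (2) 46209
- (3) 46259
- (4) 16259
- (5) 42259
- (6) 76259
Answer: 3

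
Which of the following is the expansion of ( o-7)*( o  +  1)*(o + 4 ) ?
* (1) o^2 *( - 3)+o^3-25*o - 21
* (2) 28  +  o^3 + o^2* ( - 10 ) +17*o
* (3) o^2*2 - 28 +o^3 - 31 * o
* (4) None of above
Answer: 4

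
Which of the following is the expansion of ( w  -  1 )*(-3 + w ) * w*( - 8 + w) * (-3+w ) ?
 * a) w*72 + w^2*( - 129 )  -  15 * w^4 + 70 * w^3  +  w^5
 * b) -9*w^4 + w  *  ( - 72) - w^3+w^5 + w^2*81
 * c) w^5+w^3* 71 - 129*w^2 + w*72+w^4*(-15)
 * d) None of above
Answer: c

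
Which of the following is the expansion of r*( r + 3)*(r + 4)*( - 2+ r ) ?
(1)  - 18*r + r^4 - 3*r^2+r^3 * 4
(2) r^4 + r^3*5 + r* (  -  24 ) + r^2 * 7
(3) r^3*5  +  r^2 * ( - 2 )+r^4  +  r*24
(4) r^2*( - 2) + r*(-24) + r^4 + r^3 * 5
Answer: 4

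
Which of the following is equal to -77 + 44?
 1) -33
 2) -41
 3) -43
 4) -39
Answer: 1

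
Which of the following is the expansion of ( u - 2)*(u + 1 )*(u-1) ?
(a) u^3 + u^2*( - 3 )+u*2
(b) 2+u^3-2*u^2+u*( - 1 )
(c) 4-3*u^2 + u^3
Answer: b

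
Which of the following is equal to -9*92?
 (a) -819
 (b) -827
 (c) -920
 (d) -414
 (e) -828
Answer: e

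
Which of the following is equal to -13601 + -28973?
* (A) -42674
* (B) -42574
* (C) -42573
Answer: B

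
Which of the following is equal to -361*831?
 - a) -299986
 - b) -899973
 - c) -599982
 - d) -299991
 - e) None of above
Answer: d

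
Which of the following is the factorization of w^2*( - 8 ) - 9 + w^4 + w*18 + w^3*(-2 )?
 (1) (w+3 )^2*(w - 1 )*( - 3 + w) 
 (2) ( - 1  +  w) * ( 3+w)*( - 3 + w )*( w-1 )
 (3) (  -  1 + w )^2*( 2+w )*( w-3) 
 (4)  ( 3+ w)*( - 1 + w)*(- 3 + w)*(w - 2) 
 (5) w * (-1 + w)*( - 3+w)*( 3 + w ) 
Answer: 2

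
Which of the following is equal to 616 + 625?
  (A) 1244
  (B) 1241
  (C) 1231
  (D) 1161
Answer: B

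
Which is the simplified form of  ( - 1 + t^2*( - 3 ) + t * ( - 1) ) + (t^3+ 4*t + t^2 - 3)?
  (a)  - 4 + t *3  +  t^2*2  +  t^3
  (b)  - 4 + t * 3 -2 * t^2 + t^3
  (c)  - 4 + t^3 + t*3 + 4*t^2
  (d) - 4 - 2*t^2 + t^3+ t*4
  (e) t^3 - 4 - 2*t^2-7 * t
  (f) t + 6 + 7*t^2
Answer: b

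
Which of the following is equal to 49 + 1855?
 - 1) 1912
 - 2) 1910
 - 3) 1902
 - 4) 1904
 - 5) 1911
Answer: 4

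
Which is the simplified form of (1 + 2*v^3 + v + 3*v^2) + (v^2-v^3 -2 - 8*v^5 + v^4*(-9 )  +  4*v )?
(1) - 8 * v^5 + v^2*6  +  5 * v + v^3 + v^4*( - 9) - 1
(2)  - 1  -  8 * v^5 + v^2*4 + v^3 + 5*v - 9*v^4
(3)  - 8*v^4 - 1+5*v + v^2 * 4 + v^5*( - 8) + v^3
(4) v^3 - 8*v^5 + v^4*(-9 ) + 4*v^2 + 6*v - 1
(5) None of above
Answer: 2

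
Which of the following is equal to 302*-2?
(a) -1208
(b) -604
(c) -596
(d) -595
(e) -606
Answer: b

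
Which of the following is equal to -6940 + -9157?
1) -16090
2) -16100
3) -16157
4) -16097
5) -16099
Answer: 4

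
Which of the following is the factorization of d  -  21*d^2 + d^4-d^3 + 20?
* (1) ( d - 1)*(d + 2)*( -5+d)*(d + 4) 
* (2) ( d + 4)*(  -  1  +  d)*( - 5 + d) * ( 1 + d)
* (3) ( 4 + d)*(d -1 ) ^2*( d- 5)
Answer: 2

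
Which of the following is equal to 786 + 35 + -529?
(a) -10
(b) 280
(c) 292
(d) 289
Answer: c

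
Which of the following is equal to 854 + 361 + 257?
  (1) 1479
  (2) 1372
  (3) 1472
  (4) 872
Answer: 3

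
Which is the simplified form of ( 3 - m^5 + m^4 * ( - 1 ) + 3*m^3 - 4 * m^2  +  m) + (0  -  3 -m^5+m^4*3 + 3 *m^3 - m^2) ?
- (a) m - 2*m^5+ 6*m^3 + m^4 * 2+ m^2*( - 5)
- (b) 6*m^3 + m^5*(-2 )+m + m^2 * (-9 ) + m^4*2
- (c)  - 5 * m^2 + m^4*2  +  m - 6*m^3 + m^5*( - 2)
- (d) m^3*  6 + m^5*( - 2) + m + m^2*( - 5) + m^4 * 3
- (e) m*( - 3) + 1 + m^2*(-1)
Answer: a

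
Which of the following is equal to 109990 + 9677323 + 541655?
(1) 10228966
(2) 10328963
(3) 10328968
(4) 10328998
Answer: 3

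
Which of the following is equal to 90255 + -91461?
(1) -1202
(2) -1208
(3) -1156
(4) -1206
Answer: 4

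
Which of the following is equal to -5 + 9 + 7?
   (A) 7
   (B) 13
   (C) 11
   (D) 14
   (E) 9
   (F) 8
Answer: C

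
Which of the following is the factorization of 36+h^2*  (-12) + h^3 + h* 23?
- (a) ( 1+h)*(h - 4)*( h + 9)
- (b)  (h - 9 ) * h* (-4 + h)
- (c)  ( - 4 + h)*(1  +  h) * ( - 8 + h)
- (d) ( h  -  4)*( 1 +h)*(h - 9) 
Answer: d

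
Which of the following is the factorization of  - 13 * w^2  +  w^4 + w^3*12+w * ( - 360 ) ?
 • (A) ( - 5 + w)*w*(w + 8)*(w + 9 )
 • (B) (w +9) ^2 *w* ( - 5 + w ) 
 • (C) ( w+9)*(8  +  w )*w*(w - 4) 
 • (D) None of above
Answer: A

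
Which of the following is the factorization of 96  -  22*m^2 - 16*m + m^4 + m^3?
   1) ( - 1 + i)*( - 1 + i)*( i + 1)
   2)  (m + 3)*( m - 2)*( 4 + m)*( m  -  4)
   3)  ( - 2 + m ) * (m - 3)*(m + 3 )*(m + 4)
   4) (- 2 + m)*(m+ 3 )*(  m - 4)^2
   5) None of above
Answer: 2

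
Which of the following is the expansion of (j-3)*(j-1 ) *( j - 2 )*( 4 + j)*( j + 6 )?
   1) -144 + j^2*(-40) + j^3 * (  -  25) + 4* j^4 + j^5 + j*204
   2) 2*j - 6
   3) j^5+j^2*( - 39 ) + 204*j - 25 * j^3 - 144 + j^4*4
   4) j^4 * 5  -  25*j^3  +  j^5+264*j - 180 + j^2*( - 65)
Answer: 1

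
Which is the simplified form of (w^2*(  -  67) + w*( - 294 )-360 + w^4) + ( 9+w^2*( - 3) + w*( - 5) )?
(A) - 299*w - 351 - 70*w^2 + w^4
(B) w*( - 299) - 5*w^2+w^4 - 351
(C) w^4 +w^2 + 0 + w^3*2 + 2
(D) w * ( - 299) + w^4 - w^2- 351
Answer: A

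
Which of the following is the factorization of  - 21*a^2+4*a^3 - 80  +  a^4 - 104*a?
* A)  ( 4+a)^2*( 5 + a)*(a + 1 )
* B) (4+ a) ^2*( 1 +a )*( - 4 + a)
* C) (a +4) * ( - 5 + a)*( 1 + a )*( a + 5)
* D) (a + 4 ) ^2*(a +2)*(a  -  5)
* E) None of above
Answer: E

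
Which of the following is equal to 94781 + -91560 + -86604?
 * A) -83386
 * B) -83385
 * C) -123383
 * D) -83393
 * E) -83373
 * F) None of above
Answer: F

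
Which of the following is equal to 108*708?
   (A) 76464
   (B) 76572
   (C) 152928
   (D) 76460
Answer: A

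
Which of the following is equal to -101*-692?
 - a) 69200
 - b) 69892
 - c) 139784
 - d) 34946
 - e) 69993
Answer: b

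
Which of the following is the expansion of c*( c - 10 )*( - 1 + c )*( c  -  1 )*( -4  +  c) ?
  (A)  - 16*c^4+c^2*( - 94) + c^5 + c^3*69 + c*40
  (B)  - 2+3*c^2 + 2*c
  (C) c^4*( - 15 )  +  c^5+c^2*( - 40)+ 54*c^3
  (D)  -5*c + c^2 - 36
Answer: A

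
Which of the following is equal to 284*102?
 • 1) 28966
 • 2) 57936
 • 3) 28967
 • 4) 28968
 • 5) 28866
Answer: 4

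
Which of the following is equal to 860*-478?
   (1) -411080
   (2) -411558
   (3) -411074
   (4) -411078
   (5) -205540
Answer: 1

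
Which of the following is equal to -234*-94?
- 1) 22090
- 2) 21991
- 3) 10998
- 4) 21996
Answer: 4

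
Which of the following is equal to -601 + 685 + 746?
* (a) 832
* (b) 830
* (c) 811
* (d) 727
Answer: b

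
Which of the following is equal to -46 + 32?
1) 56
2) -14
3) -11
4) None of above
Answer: 2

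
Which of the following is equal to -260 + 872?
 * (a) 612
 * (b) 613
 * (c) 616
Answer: a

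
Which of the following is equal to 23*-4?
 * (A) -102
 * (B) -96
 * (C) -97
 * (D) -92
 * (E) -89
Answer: D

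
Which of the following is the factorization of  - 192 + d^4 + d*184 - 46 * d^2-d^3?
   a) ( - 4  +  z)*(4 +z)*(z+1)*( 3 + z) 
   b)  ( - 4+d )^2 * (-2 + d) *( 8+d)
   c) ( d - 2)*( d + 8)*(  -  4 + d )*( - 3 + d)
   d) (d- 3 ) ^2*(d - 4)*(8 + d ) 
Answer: c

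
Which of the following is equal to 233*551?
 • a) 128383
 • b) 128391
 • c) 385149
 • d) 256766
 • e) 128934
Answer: a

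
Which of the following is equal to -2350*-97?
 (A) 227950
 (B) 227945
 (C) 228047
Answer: A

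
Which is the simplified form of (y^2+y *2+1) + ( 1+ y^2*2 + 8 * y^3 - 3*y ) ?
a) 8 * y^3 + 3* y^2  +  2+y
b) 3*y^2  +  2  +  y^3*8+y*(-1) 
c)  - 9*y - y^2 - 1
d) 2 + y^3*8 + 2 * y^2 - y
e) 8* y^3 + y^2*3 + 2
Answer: b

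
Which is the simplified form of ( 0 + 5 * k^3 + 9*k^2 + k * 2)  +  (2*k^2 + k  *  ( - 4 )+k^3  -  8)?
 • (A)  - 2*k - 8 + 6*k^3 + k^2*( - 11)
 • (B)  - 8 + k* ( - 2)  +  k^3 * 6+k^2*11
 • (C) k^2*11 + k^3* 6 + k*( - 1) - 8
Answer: B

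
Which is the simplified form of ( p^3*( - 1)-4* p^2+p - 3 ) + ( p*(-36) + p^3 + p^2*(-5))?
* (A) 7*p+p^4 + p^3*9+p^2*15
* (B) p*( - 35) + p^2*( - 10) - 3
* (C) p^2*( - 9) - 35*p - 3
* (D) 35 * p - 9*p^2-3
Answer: C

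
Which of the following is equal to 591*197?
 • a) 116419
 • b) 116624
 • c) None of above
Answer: c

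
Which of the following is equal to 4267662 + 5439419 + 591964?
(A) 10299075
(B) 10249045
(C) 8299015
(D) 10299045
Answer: D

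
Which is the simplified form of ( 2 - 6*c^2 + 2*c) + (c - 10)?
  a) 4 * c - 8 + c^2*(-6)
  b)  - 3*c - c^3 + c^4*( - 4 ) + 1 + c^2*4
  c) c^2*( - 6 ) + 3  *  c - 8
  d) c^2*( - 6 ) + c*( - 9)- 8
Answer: c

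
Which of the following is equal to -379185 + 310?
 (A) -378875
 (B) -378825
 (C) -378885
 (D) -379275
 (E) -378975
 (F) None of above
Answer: A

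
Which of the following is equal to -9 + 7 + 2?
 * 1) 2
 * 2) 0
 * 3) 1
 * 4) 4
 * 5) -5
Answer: 2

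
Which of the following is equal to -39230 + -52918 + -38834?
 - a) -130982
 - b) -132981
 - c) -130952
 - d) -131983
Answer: a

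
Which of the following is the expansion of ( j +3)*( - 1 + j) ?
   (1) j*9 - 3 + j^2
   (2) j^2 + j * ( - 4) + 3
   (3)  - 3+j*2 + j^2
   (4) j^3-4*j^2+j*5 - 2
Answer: 3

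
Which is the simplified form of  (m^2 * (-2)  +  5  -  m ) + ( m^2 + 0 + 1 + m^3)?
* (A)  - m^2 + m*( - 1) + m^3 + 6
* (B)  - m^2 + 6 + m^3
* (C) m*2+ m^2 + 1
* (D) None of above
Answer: A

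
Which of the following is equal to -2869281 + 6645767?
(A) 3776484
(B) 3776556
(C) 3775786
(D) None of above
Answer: D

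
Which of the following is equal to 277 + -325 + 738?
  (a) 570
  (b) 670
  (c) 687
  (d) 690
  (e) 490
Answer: d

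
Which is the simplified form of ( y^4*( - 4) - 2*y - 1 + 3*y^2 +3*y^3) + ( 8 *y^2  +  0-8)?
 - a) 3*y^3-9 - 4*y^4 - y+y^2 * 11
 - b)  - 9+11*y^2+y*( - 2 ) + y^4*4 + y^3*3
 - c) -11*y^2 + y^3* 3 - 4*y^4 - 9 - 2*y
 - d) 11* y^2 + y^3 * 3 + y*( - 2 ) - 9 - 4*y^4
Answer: d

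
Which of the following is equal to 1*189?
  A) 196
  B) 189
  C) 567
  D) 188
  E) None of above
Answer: B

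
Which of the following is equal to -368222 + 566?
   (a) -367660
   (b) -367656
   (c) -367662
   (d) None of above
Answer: b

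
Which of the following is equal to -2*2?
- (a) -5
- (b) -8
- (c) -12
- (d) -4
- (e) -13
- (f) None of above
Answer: d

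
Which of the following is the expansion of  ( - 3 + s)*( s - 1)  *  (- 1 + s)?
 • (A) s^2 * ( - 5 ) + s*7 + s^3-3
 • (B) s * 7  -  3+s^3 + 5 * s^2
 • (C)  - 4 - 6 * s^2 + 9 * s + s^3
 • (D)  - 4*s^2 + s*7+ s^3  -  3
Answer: A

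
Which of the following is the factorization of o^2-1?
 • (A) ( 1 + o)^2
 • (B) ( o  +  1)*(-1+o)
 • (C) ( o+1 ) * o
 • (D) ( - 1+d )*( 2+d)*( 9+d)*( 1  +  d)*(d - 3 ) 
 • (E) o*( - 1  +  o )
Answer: B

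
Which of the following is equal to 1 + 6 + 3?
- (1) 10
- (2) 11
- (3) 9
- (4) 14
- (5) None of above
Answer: 1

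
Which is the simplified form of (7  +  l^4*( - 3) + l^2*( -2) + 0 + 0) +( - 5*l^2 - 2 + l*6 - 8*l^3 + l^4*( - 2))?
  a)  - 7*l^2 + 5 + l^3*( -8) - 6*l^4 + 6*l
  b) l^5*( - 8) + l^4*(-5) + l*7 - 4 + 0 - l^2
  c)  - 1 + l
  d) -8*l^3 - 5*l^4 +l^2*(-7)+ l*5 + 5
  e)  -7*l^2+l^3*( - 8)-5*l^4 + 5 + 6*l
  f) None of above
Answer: e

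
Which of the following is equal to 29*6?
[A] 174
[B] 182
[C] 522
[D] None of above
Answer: A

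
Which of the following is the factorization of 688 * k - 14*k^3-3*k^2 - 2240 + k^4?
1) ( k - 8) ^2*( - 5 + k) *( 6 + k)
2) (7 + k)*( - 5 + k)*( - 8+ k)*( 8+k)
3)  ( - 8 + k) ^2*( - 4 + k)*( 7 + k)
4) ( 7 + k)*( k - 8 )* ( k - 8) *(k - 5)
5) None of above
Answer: 4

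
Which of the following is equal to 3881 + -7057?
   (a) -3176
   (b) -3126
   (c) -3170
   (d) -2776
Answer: a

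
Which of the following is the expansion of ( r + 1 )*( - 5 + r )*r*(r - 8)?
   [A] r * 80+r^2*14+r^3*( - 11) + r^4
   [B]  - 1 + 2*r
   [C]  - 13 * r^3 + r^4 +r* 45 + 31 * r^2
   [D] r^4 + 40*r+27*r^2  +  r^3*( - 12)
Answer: D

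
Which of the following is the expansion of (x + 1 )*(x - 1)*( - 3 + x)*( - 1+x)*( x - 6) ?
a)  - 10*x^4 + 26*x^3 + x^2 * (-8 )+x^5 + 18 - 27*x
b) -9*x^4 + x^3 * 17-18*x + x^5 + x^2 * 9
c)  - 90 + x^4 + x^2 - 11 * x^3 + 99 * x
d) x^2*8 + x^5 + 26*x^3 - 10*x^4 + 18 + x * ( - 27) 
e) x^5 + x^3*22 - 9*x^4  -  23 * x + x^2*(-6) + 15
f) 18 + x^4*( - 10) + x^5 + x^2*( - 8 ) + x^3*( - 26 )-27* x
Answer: a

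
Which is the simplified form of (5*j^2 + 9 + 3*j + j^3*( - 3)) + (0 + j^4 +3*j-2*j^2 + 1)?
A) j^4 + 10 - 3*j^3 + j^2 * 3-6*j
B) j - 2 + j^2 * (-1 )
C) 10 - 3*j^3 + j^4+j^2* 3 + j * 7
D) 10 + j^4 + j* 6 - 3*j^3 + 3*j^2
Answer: D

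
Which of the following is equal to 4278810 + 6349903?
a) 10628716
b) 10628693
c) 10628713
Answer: c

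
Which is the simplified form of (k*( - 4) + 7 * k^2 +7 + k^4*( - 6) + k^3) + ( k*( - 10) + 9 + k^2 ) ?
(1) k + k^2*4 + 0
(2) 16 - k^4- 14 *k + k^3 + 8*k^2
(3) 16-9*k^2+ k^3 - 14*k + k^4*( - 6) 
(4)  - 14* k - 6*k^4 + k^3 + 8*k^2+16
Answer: 4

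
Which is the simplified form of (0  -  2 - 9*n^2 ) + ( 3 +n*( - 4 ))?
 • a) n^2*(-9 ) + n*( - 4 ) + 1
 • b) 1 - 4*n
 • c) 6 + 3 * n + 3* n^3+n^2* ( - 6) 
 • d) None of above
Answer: a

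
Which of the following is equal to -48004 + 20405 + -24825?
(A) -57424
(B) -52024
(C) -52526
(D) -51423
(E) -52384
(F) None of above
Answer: F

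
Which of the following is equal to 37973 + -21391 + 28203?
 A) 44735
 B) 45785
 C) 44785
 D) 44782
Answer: C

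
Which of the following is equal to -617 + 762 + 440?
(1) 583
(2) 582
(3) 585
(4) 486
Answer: 3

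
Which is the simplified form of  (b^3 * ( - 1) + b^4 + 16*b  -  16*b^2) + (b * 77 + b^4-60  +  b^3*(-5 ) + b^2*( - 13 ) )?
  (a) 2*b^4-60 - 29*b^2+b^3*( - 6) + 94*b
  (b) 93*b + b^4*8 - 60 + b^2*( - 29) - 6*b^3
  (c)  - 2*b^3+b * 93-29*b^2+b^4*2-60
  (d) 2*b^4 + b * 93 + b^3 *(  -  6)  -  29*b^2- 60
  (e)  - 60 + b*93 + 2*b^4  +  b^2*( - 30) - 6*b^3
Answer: d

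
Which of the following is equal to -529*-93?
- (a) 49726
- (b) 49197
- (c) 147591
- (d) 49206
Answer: b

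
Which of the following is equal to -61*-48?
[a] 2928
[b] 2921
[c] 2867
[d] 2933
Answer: a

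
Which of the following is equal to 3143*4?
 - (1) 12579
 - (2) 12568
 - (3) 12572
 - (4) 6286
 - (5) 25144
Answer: 3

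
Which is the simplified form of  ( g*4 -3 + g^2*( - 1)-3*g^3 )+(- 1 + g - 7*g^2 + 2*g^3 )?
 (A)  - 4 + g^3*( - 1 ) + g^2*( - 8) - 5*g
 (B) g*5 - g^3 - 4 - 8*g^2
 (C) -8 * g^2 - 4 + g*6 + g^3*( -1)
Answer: B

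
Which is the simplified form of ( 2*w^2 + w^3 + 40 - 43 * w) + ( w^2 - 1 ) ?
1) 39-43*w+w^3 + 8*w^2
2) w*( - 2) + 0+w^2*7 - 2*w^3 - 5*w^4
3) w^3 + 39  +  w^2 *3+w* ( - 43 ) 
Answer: 3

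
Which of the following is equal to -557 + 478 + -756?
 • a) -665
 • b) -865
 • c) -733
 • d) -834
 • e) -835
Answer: e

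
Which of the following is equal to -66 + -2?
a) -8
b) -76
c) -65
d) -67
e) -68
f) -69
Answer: e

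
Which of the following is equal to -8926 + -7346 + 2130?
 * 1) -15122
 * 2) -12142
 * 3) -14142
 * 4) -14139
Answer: 3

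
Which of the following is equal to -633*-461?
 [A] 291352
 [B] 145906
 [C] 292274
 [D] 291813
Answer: D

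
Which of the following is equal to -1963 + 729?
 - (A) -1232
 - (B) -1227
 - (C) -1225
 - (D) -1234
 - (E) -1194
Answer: D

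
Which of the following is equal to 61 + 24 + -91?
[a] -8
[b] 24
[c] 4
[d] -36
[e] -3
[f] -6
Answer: f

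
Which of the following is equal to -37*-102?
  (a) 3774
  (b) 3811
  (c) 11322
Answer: a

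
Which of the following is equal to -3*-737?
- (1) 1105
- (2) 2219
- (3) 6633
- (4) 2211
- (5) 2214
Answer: 4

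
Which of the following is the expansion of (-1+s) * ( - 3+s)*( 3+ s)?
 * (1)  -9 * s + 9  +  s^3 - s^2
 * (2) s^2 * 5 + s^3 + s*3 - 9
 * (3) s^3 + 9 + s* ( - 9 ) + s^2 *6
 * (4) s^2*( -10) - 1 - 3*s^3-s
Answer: 1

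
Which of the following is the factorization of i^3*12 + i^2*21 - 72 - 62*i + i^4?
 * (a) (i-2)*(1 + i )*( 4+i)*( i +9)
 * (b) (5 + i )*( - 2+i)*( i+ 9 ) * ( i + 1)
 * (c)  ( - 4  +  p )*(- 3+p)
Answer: a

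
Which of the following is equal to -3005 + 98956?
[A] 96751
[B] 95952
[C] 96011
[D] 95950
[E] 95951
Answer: E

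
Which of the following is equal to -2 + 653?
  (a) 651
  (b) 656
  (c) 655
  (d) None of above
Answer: a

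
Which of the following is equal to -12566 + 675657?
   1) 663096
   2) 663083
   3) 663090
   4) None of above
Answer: 4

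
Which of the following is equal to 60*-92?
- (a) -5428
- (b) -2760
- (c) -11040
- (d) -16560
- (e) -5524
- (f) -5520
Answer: f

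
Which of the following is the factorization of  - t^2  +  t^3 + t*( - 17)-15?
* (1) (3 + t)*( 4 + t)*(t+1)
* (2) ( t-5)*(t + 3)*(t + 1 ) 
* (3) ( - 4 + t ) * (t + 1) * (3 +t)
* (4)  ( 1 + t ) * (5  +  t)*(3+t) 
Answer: 2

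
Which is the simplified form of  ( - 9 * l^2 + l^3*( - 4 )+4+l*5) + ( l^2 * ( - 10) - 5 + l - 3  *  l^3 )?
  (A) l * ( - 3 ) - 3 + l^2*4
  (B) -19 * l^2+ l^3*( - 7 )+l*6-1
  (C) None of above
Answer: B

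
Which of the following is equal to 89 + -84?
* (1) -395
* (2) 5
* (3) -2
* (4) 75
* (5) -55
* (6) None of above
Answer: 2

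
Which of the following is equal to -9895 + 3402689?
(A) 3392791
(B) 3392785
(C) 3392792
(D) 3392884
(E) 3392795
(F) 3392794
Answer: F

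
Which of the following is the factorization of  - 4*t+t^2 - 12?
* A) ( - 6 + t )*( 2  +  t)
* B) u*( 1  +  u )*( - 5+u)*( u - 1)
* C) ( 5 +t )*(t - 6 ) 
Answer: A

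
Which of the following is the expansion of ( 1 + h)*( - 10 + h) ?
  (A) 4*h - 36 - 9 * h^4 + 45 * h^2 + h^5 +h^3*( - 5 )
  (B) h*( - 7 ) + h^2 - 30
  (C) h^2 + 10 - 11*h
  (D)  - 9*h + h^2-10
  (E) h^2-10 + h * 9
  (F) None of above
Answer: D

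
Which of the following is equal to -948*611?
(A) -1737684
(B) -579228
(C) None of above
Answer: B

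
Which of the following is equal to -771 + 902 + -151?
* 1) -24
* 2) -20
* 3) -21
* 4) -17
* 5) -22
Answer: 2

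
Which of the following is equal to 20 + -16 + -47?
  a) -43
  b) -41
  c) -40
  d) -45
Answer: a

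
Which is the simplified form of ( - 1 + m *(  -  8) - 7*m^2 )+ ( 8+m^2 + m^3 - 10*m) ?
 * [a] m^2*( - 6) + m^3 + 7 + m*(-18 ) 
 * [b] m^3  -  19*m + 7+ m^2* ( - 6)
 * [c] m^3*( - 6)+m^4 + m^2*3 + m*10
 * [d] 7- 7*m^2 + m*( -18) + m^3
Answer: a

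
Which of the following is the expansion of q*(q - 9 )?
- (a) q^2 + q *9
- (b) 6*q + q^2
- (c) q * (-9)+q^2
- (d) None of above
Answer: c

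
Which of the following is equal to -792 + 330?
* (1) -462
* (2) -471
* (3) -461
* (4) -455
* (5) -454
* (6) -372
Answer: 1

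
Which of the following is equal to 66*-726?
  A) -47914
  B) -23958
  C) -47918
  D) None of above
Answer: D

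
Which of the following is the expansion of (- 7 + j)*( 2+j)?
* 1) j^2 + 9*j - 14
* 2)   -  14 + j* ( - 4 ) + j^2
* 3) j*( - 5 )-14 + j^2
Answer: 3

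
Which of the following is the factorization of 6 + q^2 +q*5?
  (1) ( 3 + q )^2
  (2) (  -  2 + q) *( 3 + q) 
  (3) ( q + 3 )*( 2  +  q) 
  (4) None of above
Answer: 3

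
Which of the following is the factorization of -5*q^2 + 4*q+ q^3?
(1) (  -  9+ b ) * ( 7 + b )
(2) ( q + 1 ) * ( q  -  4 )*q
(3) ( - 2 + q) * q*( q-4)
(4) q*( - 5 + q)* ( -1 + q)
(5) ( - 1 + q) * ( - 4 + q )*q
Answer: 5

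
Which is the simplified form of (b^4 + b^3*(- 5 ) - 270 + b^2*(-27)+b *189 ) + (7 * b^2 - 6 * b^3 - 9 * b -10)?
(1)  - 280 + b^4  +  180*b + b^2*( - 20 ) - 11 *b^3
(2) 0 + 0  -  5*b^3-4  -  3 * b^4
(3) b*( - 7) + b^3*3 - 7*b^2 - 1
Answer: 1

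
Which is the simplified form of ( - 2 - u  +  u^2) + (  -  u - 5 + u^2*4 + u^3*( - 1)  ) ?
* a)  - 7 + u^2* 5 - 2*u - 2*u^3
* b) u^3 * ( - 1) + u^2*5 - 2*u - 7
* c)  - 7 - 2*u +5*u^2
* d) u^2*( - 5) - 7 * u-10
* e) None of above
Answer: b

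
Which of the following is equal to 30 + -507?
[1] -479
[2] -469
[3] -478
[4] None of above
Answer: 4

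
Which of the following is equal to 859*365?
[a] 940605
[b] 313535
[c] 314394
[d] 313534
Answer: b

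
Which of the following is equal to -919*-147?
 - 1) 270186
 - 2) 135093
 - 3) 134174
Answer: 2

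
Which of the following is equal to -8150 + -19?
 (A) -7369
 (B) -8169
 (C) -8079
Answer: B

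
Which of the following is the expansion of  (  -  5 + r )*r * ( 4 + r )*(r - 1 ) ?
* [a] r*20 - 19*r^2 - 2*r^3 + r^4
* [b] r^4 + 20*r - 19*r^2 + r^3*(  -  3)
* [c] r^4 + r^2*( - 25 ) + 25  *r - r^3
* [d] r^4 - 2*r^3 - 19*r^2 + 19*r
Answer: a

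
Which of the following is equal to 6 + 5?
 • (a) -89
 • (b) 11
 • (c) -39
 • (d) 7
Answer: b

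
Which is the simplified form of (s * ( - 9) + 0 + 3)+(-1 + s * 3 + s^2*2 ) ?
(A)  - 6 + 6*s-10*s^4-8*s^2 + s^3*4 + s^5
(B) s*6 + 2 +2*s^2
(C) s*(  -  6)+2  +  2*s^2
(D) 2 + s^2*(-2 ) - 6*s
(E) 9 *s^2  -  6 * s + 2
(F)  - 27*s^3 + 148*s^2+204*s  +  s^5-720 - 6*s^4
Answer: C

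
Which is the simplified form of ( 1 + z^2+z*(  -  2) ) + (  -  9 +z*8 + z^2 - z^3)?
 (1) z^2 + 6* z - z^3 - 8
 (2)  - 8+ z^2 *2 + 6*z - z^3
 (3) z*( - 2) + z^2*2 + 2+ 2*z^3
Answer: 2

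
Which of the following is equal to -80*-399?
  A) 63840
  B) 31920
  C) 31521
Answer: B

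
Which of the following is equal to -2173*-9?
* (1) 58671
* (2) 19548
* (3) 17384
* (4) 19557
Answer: 4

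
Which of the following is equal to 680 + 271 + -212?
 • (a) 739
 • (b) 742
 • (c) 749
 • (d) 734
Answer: a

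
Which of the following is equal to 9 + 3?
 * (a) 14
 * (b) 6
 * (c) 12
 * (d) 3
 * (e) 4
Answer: c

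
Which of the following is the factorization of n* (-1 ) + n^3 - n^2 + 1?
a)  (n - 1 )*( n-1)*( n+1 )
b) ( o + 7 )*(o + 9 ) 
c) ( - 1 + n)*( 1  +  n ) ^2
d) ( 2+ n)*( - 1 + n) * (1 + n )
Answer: a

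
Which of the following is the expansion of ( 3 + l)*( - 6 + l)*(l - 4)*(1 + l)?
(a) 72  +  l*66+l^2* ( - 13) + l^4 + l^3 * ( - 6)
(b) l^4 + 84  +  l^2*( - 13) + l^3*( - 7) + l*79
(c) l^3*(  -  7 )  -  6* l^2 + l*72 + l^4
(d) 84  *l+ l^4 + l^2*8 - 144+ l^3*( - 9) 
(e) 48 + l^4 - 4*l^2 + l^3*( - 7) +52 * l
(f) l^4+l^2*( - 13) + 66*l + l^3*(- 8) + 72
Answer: a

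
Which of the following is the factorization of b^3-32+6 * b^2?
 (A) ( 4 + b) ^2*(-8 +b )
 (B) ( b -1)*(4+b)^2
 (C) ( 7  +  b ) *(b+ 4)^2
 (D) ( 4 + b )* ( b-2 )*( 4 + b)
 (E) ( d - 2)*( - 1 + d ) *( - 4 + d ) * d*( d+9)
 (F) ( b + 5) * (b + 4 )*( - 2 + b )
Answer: D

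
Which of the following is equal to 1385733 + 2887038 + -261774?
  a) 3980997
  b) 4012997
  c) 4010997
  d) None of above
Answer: c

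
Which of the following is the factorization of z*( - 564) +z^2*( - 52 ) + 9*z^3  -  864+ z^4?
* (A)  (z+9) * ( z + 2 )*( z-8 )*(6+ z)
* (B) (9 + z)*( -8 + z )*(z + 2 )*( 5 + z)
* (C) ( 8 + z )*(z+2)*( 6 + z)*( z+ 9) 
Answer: A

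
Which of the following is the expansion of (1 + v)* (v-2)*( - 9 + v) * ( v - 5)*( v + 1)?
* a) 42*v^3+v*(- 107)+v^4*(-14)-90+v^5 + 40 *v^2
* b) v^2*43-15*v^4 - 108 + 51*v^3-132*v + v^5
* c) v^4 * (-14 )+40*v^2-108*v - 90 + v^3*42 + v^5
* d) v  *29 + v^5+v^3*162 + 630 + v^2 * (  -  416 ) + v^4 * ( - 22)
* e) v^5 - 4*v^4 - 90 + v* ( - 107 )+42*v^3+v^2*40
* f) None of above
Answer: a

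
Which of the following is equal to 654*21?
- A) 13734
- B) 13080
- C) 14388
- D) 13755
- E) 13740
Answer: A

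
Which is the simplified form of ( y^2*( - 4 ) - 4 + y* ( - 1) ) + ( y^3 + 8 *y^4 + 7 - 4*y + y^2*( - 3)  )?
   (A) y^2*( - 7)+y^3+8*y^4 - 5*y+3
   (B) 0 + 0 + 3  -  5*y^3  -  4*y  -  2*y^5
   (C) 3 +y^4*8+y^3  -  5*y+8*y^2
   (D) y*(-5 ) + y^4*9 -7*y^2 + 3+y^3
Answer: A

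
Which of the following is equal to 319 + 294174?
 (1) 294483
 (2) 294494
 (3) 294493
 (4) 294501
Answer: 3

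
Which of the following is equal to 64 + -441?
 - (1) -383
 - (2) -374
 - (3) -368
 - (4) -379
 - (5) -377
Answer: 5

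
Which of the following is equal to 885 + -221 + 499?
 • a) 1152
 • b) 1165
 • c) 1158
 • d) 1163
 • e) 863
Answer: d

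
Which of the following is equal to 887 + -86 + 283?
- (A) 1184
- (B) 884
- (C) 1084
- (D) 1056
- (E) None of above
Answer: C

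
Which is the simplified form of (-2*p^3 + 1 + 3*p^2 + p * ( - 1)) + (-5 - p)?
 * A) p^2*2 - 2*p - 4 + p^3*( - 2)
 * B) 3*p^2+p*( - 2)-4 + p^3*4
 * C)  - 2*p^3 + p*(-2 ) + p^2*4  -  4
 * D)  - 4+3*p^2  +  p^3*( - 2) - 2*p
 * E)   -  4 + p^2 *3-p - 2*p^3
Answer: D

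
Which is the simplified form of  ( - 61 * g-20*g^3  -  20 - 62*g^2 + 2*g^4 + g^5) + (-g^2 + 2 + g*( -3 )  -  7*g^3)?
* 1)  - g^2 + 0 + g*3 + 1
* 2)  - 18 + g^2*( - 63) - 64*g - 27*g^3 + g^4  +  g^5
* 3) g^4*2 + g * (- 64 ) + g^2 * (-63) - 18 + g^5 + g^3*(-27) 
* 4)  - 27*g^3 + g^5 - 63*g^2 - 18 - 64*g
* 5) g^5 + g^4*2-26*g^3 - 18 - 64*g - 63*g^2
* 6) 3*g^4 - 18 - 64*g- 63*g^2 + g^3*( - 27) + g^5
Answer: 3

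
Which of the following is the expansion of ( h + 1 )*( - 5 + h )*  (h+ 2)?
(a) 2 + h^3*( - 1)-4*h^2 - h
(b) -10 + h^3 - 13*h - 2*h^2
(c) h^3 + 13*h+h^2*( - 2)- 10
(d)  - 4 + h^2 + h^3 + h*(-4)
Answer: b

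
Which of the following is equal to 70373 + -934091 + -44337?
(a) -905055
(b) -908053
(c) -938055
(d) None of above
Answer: d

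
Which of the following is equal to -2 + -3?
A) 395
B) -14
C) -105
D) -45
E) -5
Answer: E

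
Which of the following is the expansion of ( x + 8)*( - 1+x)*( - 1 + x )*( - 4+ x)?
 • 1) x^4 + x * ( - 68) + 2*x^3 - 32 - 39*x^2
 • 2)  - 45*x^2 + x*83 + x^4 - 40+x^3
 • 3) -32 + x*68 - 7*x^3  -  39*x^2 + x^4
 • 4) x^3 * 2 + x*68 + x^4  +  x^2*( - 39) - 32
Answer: 4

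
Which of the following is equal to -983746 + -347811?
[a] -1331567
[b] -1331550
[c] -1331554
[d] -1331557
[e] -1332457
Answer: d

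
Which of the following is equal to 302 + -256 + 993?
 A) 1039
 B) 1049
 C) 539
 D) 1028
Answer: A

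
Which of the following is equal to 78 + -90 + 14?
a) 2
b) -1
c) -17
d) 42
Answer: a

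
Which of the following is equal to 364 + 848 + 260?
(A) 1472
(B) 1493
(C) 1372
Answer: A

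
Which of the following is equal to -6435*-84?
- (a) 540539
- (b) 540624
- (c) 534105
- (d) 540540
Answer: d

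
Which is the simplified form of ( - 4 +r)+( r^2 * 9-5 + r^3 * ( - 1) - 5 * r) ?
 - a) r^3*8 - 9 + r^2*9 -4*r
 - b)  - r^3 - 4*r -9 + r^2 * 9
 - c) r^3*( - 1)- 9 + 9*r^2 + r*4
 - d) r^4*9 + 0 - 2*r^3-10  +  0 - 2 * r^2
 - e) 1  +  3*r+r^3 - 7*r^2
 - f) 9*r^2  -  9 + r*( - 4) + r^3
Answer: b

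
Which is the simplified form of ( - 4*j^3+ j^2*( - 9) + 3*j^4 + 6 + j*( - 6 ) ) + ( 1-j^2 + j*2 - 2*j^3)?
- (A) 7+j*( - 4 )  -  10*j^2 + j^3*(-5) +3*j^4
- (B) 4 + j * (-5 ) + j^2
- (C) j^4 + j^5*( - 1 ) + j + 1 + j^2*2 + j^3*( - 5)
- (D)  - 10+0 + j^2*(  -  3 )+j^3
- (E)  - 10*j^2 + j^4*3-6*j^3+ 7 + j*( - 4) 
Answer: E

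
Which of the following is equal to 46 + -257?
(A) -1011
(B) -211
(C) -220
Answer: B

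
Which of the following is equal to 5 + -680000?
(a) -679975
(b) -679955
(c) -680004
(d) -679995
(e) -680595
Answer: d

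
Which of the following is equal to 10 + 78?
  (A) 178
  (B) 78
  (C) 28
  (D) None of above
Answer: D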